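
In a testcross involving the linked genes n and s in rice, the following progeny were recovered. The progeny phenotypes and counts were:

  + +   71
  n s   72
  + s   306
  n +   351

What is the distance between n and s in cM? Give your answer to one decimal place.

17.9 cM

The two most frequent classes, + s (306) and n + (351), are the parental types, so the F1 was + s / n +.
The recombinant classes are + + and n s: 71 + 72 = 143.
Recombination frequency = 143/800 = 0.1787 ≈ 17.9%, i.e. 17.9 cM.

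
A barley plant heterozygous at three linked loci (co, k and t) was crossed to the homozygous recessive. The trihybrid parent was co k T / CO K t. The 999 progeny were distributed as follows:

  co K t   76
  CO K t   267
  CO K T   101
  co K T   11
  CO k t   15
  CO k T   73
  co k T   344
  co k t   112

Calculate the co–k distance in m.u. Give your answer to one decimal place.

17.5 m.u.

The two rarest classes, co K T and CO k t, are the double crossovers. Comparing them with the parentals, only the k allele has switched, so k is the middle locus and the order is t – k – co.
Crossovers in the k–co interval produce the single-crossover classes CO k T and co K t (73 + 76 = 149) plus the double crossovers (26).
RF(k–co) = (149 + 26) / 999 = 175/999 = 0.1752 → 17.5 m.u.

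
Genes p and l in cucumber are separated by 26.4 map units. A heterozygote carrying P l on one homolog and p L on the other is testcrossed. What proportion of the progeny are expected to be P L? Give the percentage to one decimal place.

13.2%

A map distance of 26.4 map units corresponds to a recombination frequency of 0.264.
The F1 is P l / p L, so P L is a recombinant gamete class with expected frequency r/2 = 0.264/2 = 0.1320.
That is 0.1320 = 13.2% of the progeny.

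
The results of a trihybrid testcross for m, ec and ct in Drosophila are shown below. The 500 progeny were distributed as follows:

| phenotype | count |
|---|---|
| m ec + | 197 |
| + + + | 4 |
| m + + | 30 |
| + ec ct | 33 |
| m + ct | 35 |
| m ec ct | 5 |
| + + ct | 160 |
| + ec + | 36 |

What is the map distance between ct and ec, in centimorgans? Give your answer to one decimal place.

The two most frequent reciprocal classes, m ec + and + + ct, are the parental types, so the F1 was m ec + / + + ct.
The two rarest classes, m ec ct and + + +, are the double crossovers. Comparing them with the parentals, only the ct allele has switched, so ct is the middle locus and the order is m – ct – ec.
Crossovers in the ct–ec interval produce the single-crossover classes m + + and + ec ct (30 + 33 = 63) plus the double crossovers (9).
RF(ct–ec) = (63 + 9) / 500 = 72/500 = 0.1440 → 14.4 centimorgans.

14.4 centimorgans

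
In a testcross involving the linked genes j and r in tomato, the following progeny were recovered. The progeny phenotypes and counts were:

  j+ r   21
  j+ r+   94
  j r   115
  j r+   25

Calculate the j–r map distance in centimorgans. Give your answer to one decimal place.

18.0 centimorgans

The two most frequent classes, j+ r+ (94) and j r (115), are the parental types, so the F1 was j+ r+ / j r.
The recombinant classes are j+ r and j r+: 21 + 25 = 46.
Recombination frequency = 46/255 = 0.1804 ≈ 18.0%, i.e. 18.0 centimorgans.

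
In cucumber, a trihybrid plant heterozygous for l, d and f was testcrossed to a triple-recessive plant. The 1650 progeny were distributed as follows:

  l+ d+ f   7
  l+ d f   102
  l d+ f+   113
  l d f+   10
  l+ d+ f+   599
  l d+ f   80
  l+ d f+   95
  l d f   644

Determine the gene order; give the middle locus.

The two most frequent reciprocal classes, l d f and l+ d+ f+, are the parental types, so the F1 was l d f / l+ d+ f+.
The two rarest classes, l d f+ and l+ d+ f, are the double crossovers. Comparing them with the parentals, only the f allele has switched, so f is the middle locus and the order is d – f – l.

f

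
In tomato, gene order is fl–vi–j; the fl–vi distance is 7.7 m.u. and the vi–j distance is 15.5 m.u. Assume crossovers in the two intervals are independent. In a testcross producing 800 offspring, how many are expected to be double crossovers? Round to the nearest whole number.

Map distances give recombination frequencies of 0.077 and 0.155 for the two intervals.
With no interference, expected double-crossover frequency = 0.077 × 0.155 = 0.01193.
Expected number = 0.01193 × 800 = 9.55 ≈ 10.

10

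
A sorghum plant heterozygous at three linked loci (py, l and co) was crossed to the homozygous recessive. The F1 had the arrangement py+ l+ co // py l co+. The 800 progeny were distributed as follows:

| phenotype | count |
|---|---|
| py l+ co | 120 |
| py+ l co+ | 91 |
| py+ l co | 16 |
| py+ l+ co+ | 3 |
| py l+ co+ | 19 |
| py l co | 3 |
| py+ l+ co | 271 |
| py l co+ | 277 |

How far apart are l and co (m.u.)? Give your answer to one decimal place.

The two rarest classes, py+ l+ co+ and py l co, are the double crossovers. Comparing them with the parentals, only the co allele has switched, so co is the middle locus and the order is l – co – py.
Crossovers in the l–co interval produce the single-crossover classes py+ l co and py l+ co+ (16 + 19 = 35) plus the double crossovers (6).
RF(l–co) = (35 + 6) / 800 = 41/800 = 0.0512 → 5.1 m.u.

5.1 m.u.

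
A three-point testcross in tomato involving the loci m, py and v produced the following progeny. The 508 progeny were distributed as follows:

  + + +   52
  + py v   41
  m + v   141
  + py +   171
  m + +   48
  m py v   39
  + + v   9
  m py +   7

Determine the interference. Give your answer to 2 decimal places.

0.28

The two most frequent reciprocal classes, m + v and + py +, are the parental types, so the F1 was m + v / + py +.
The two rarest classes, + + v and m py +, are the double crossovers. Comparing them with the parentals, only the m allele has switched, so m is the middle locus and the order is v – m – py.
v–m: (89 + 16)/508 = 0.2067; m–py: (91 + 16)/508 = 0.2106.
Expected DCO frequency = 0.2067 × 0.2106 ≈ 0.04353; observed = 16/508 ≈ 0.03150.
Coefficient of coincidence = 0.03150/0.04353 ≈ 0.72; interference = 1 − 0.72 = 0.28.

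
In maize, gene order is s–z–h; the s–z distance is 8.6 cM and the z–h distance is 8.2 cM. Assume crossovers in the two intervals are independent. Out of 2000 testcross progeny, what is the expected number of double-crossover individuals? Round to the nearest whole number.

14

Map distances give recombination frequencies of 0.086 and 0.082 for the two intervals.
With no interference, expected double-crossover frequency = 0.086 × 0.082 = 0.00705.
Expected number = 0.00705 × 2000 = 14.10 ≈ 14.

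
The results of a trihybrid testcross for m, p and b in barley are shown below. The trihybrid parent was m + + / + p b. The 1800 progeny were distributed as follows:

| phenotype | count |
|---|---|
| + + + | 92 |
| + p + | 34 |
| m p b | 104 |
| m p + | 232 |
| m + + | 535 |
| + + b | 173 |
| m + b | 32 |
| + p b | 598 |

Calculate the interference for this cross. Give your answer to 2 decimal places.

The two rarest classes, m + b and + p +, are the double crossovers. Comparing them with the parentals, only the b allele has switched, so b is the middle locus and the order is p – b – m.
p–b: (405 + 66)/1800 = 0.2617; b–m: (196 + 66)/1800 = 0.1456.
Expected DCO frequency = 0.2617 × 0.1456 ≈ 0.03810; observed = 66/1800 ≈ 0.03667.
Coefficient of coincidence = 0.03667/0.03810 ≈ 0.96; interference = 1 − 0.96 = 0.04.

0.04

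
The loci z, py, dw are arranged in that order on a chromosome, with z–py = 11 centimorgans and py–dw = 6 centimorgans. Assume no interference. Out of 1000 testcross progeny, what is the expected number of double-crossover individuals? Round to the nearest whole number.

Map distances give recombination frequencies of 0.110 and 0.060 for the two intervals.
With no interference, expected double-crossover frequency = 0.110 × 0.060 = 0.00660.
Expected number = 0.00660 × 1000 = 6.60 ≈ 7.

7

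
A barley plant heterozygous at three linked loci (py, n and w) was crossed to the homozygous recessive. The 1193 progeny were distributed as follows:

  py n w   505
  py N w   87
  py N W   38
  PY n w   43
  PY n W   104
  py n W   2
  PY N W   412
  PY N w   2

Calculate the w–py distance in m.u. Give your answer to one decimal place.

7.1 m.u.

The two most frequent reciprocal classes, py n w and PY N W, are the parental types, so the F1 was py n w / PY N W.
The two rarest classes, py n W and PY N w, are the double crossovers. Comparing them with the parentals, only the w allele has switched, so w is the middle locus and the order is py – w – n.
Crossovers in the py–w interval produce the single-crossover classes PY n w and py N W (43 + 38 = 81) plus the double crossovers (4).
RF(py–w) = (81 + 4) / 1193 = 85/1193 = 0.0712 → 7.1 m.u.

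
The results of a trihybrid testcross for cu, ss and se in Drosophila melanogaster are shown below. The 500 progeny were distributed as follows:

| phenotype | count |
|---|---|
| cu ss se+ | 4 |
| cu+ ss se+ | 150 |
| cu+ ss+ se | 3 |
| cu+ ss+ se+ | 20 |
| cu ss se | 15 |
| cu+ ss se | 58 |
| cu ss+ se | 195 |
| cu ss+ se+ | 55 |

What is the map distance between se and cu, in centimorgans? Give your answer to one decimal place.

The two most frequent reciprocal classes, cu ss+ se and cu+ ss se+, are the parental types, so the F1 was cu ss+ se / cu+ ss se+.
The two rarest classes, cu+ ss+ se and cu ss se+, are the double crossovers. Comparing them with the parentals, only the cu allele has switched, so cu is the middle locus and the order is ss – cu – se.
Crossovers in the cu–se interval produce the single-crossover classes cu ss+ se+ and cu+ ss se (55 + 58 = 113) plus the double crossovers (7).
RF(cu–se) = (113 + 7) / 500 = 120/500 = 0.2400 → 24.0 centimorgans.

24.0 centimorgans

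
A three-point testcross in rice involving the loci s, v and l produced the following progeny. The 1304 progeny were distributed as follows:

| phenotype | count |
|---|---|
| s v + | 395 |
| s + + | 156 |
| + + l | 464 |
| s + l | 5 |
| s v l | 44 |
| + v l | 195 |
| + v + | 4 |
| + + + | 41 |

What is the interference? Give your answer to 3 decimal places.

The two most frequent reciprocal classes, s v + and + + l, are the parental types, so the F1 was s v + / + + l.
The two rarest classes, + v + and s + l, are the double crossovers. Comparing them with the parentals, only the s allele has switched, so s is the middle locus and the order is l – s – v.
l–s: (85 + 9)/1304 = 0.0721; s–v: (351 + 9)/1304 = 0.2761.
Expected DCO frequency = 0.0721 × 0.2761 ≈ 0.01991; observed = 9/1304 ≈ 0.00690.
Coefficient of coincidence = 0.00690/0.01991 ≈ 0.347; interference = 1 − 0.347 = 0.653.

0.653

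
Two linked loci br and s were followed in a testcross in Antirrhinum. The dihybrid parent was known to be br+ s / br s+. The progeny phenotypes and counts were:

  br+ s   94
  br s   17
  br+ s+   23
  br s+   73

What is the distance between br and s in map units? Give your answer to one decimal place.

19.3 map units

The recombinant classes are br+ s+ and br s: 23 + 17 = 40.
Recombination frequency = 40/207 = 0.1932 ≈ 19.3%, i.e. 19.3 map units.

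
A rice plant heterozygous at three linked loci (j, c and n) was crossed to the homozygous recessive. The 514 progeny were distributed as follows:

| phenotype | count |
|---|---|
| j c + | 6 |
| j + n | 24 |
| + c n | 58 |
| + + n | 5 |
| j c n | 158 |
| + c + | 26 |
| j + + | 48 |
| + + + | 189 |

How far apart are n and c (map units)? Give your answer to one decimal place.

11.9 map units

The two most frequent reciprocal classes, + + + and j c n, are the parental types, so the F1 was + + + / j c n.
The two rarest classes, + + n and j c +, are the double crossovers. Comparing them with the parentals, only the n allele has switched, so n is the middle locus and the order is c – n – j.
Crossovers in the c–n interval produce the single-crossover classes + c + and j + n (26 + 24 = 50) plus the double crossovers (11).
RF(c–n) = (50 + 11) / 514 = 61/514 = 0.1187 → 11.9 map units.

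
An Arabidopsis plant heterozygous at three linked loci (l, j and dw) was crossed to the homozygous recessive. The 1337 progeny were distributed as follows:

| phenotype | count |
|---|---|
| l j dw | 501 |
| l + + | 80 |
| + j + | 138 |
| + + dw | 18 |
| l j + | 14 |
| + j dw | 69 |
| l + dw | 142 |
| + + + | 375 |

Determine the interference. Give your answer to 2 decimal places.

The two most frequent reciprocal classes, + + + and l j dw, are the parental types, so the F1 was + + + / l j dw.
The two rarest classes, + + dw and l j +, are the double crossovers. Comparing them with the parentals, only the dw allele has switched, so dw is the middle locus and the order is l – dw – j.
l–dw: (149 + 32)/1337 = 0.1354; dw–j: (280 + 32)/1337 = 0.2334.
Expected DCO frequency = 0.1354 × 0.2334 ≈ 0.03160; observed = 32/1337 ≈ 0.02393.
Coefficient of coincidence = 0.02393/0.03160 ≈ 0.76; interference = 1 − 0.76 = 0.24.

0.24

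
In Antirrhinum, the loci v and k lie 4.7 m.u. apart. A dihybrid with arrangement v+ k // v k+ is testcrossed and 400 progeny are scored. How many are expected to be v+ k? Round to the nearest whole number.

191

A map distance of 4.7 m.u. corresponds to a recombination frequency of 0.047.
The F1 is v+ k / v k+, so v+ k is a parental gamete class with expected frequency (1 − r)/2 = 0.953/2 = 0.4765.
Expected number = 0.4765 × 400 = 190.60 ≈ 191.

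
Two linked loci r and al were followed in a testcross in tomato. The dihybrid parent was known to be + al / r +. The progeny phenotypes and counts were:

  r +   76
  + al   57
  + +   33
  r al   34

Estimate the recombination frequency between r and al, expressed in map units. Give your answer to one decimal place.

The recombinant classes are + + and r al: 33 + 34 = 67.
Recombination frequency = 67/200 = 0.3350 ≈ 33.5%, i.e. 33.5 map units.

33.5 map units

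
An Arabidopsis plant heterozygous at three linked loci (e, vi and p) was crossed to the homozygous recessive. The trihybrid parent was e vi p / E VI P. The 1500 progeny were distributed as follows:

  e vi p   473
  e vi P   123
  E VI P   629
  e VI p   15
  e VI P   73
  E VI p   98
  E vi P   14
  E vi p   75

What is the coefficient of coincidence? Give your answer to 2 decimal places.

The two rarest classes, e VI p and E vi P, are the double crossovers. Comparing them with the parentals, only the vi allele has switched, so vi is the middle locus and the order is p – vi – e.
p–vi: (221 + 29)/1500 = 0.1667; vi–e: (148 + 29)/1500 = 0.1180.
Expected DCO frequency = 0.1667 × 0.1180 ≈ 0.01967; observed = 29/1500 ≈ 0.01933.
Coefficient of coincidence = 0.01933/0.01967 ≈ 0.98.

0.98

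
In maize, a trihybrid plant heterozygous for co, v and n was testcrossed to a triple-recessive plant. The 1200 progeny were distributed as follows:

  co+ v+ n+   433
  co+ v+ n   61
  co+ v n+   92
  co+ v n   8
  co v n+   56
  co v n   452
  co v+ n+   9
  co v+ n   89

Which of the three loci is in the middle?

The two most frequent reciprocal classes, co v n and co+ v+ n+, are the parental types, so the F1 was co v n / co+ v+ n+.
The two rarest classes, co+ v n and co v+ n+, are the double crossovers. Comparing them with the parentals, only the co allele has switched, so co is the middle locus and the order is v – co – n.

co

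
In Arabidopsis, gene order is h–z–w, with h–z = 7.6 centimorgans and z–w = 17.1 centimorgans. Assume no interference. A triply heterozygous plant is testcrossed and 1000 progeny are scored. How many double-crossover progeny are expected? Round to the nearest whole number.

Map distances give recombination frequencies of 0.076 and 0.171 for the two intervals.
With no interference, expected double-crossover frequency = 0.076 × 0.171 = 0.01300.
Expected number = 0.01300 × 1000 = 13.00 ≈ 13.

13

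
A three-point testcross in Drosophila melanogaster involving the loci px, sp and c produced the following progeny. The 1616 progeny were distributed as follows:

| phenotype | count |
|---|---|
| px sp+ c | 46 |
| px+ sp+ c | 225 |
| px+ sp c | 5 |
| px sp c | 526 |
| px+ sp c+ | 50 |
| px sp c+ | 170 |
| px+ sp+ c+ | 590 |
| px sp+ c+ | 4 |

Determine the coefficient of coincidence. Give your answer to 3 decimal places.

The two most frequent reciprocal classes, px sp c and px+ sp+ c+, are the parental types, so the F1 was px sp c / px+ sp+ c+.
The two rarest classes, px+ sp c and px sp+ c+, are the double crossovers. Comparing them with the parentals, only the px allele has switched, so px is the middle locus and the order is c – px – sp.
c–px: (395 + 9)/1616 = 0.2500; px–sp: (96 + 9)/1616 = 0.0650.
Expected DCO frequency = 0.2500 × 0.0650 ≈ 0.01625; observed = 9/1616 ≈ 0.00557.
Coefficient of coincidence = 0.00557/0.01625 ≈ 0.343.

0.343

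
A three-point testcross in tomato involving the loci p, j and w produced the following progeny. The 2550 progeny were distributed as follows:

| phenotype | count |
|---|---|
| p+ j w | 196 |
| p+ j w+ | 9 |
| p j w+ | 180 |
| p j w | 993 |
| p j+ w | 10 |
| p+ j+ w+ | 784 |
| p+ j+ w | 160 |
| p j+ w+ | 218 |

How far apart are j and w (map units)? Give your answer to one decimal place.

14.1 map units

The two most frequent reciprocal classes, p j w and p+ j+ w+, are the parental types, so the F1 was p j w / p+ j+ w+.
The two rarest classes, p j+ w and p+ j w+, are the double crossovers. Comparing them with the parentals, only the j allele has switched, so j is the middle locus and the order is w – j – p.
Crossovers in the w–j interval produce the single-crossover classes p j w+ and p+ j+ w (180 + 160 = 340) plus the double crossovers (19).
RF(w–j) = (340 + 19) / 2550 = 359/2550 = 0.1408 → 14.1 map units.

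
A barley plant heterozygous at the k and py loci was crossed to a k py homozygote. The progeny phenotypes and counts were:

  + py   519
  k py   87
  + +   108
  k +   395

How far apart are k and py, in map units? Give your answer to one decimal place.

The two most frequent classes, + py (519) and k + (395), are the parental types, so the F1 was + py / k +.
The recombinant classes are + + and k py: 108 + 87 = 195.
Recombination frequency = 195/1109 = 0.1758 ≈ 17.6%, i.e. 17.6 map units.

17.6 map units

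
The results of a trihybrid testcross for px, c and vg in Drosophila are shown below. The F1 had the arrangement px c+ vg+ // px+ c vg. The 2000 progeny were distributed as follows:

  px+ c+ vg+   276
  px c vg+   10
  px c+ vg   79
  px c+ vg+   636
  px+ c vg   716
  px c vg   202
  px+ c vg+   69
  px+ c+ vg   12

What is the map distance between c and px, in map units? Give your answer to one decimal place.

25.0 map units

The two rarest classes, px c vg+ and px+ c+ vg, are the double crossovers. Comparing them with the parentals, only the c allele has switched, so c is the middle locus and the order is px – c – vg.
Crossovers in the px–c interval produce the single-crossover classes px+ c+ vg+ and px c vg (276 + 202 = 478) plus the double crossovers (22).
RF(px–c) = (478 + 22) / 2000 = 500/2000 = 0.2500 → 25.0 map units.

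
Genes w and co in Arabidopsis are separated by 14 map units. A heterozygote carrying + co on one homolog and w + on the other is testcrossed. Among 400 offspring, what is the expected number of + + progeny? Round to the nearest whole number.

A map distance of 14 map units corresponds to a recombination frequency of 0.140.
The F1 is + co / w +, so + + is a recombinant gamete class with expected frequency r/2 = 0.140/2 = 0.0700.
Expected number = 0.0700 × 400 = 28.00 ≈ 28.

28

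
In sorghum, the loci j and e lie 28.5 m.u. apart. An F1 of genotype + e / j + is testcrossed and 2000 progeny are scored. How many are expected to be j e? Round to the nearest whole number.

A map distance of 28.5 m.u. corresponds to a recombination frequency of 0.285.
The F1 is + e / j +, so j e is a recombinant gamete class with expected frequency r/2 = 0.285/2 = 0.1425.
Expected number = 0.1425 × 2000 = 285.00 ≈ 285.

285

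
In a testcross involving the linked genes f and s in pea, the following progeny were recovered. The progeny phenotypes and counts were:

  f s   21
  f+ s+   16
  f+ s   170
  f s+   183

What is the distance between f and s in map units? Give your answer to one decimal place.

The two most frequent classes, f+ s (170) and f s+ (183), are the parental types, so the F1 was f+ s / f s+.
The recombinant classes are f+ s+ and f s: 16 + 21 = 37.
Recombination frequency = 37/390 = 0.0949 ≈ 9.5%, i.e. 9.5 map units.

9.5 map units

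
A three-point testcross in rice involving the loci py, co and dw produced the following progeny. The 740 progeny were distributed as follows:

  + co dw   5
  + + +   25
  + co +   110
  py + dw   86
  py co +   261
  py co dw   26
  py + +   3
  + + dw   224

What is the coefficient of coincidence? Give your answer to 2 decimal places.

0.49

The two most frequent reciprocal classes, + + dw and py co +, are the parental types, so the F1 was + + dw / py co +.
The two rarest classes, + co dw and py + +, are the double crossovers. Comparing them with the parentals, only the co allele has switched, so co is the middle locus and the order is dw – co – py.
dw–co: (51 + 8)/740 = 0.0797; co–py: (196 + 8)/740 = 0.2757.
Expected DCO frequency = 0.0797 × 0.2757 ≈ 0.02197; observed = 8/740 ≈ 0.01081.
Coefficient of coincidence = 0.01081/0.02197 ≈ 0.49.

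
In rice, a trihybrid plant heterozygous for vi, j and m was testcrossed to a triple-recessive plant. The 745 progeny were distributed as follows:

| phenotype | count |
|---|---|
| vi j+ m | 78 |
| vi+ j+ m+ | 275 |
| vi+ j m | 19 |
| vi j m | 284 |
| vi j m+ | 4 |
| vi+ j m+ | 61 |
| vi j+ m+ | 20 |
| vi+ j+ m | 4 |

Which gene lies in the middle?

The two most frequent reciprocal classes, vi j m and vi+ j+ m+, are the parental types, so the F1 was vi j m / vi+ j+ m+.
The two rarest classes, vi j m+ and vi+ j+ m, are the double crossovers. Comparing them with the parentals, only the m allele has switched, so m is the middle locus and the order is vi – m – j.

m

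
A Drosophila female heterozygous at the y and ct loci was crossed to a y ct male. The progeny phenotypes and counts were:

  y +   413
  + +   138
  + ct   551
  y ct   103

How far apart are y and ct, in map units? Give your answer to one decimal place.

20.0 map units

The two most frequent classes, + ct (551) and y + (413), are the parental types, so the F1 was + ct / y +.
The recombinant classes are + + and y ct: 138 + 103 = 241.
Recombination frequency = 241/1205 = 0.2000 ≈ 20.0%, i.e. 20.0 map units.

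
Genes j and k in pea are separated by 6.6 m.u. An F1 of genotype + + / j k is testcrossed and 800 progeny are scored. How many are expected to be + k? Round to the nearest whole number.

26

A map distance of 6.6 m.u. corresponds to a recombination frequency of 0.066.
The F1 is + + / j k, so + k is a recombinant gamete class with expected frequency r/2 = 0.066/2 = 0.0330.
Expected number = 0.0330 × 800 = 26.40 ≈ 26.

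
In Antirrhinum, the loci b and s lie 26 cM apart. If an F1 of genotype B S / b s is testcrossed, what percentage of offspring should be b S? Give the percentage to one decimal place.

A map distance of 26 cM corresponds to a recombination frequency of 0.260.
The F1 is B S / b s, so b S is a recombinant gamete class with expected frequency r/2 = 0.260/2 = 0.1300.
That is 0.1300 = 13.0% of the progeny.

13.0%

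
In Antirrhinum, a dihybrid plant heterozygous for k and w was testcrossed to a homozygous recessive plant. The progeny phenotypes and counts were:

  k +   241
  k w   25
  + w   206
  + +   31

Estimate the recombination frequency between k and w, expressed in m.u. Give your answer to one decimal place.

The two most frequent classes, + w (206) and k + (241), are the parental types, so the F1 was + w / k +.
The recombinant classes are + + and k w: 31 + 25 = 56.
Recombination frequency = 56/503 = 0.1113 ≈ 11.1%, i.e. 11.1 m.u.

11.1 m.u.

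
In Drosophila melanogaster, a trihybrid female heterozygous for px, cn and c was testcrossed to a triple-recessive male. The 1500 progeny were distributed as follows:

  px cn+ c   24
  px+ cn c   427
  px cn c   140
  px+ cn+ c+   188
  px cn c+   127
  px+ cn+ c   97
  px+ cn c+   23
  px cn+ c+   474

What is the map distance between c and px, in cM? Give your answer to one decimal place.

25.0 cM

The two most frequent reciprocal classes, px+ cn c and px cn+ c+, are the parental types, so the F1 was px+ cn c / px cn+ c+.
The two rarest classes, px+ cn c+ and px cn+ c, are the double crossovers. Comparing them with the parentals, only the c allele has switched, so c is the middle locus and the order is px – c – cn.
Crossovers in the px–c interval produce the single-crossover classes px cn c and px+ cn+ c+ (140 + 188 = 328) plus the double crossovers (47).
RF(px–c) = (328 + 47) / 1500 = 375/1500 = 0.2500 → 25.0 cM.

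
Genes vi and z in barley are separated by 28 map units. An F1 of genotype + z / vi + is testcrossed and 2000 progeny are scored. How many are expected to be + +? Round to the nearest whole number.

280

A map distance of 28 map units corresponds to a recombination frequency of 0.280.
The F1 is + z / vi +, so + + is a recombinant gamete class with expected frequency r/2 = 0.280/2 = 0.1400.
Expected number = 0.1400 × 2000 = 280.00 ≈ 280.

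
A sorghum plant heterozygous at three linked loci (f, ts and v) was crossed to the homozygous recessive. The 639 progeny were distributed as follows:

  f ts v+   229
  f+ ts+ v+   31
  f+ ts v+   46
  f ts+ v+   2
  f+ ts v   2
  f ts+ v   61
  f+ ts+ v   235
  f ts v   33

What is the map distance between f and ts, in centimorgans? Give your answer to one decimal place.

The two most frequent reciprocal classes, f ts v+ and f+ ts+ v, are the parental types, so the F1 was f ts v+ / f+ ts+ v.
The two rarest classes, f ts+ v+ and f+ ts v, are the double crossovers. Comparing them with the parentals, only the ts allele has switched, so ts is the middle locus and the order is f – ts – v.
Crossovers in the f–ts interval produce the single-crossover classes f+ ts v+ and f ts+ v (46 + 61 = 107) plus the double crossovers (4).
RF(f–ts) = (107 + 4) / 639 = 111/639 = 0.1737 → 17.4 centimorgans.

17.4 centimorgans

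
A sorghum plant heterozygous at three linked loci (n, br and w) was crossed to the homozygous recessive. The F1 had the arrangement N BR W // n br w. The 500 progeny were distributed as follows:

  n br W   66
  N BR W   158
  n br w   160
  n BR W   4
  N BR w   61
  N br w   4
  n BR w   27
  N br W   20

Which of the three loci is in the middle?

n

The two rarest classes, n BR W and N br w, are the double crossovers. Comparing them with the parentals, only the n allele has switched, so n is the middle locus and the order is br – n – w.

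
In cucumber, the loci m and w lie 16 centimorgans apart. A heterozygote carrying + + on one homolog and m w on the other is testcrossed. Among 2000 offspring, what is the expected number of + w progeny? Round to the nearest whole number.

160

A map distance of 16 centimorgans corresponds to a recombination frequency of 0.160.
The F1 is + + / m w, so + w is a recombinant gamete class with expected frequency r/2 = 0.160/2 = 0.0800.
Expected number = 0.0800 × 2000 = 160.00 ≈ 160.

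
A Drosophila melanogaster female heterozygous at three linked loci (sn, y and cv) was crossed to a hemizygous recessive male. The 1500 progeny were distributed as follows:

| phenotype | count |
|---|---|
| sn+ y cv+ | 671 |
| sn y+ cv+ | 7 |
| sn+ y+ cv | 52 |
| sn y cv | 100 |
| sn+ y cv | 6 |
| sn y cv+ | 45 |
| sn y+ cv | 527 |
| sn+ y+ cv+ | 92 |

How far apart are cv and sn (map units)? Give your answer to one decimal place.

The two most frequent reciprocal classes, sn+ y cv+ and sn y+ cv, are the parental types, so the F1 was sn+ y cv+ / sn y+ cv.
The two rarest classes, sn+ y cv and sn y+ cv+, are the double crossovers. Comparing them with the parentals, only the cv allele has switched, so cv is the middle locus and the order is y – cv – sn.
Crossovers in the cv–sn interval produce the single-crossover classes sn y cv+ and sn+ y+ cv (45 + 52 = 97) plus the double crossovers (13).
RF(cv–sn) = (97 + 13) / 1500 = 110/1500 = 0.0733 → 7.3 map units.

7.3 map units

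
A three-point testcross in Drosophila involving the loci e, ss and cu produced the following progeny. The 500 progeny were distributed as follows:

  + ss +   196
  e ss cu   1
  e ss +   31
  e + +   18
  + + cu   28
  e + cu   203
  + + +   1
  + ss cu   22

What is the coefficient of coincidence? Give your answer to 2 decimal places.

0.39

The two most frequent reciprocal classes, e + cu and + ss +, are the parental types, so the F1 was e + cu / + ss +.
The two rarest classes, e ss cu and + + +, are the double crossovers. Comparing them with the parentals, only the ss allele has switched, so ss is the middle locus and the order is e – ss – cu.
e–ss: (59 + 2)/500 = 0.1220; ss–cu: (40 + 2)/500 = 0.0840.
Expected DCO frequency = 0.1220 × 0.0840 ≈ 0.01025; observed = 2/500 ≈ 0.00400.
Coefficient of coincidence = 0.00400/0.01025 ≈ 0.39.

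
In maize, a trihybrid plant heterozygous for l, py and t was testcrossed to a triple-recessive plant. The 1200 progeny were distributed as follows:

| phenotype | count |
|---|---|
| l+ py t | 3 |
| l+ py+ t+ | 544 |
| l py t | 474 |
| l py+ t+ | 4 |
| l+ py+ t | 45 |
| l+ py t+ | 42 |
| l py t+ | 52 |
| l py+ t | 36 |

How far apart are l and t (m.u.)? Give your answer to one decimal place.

8.7 m.u.

The two most frequent reciprocal classes, l+ py+ t+ and l py t, are the parental types, so the F1 was l+ py+ t+ / l py t.
The two rarest classes, l py+ t+ and l+ py t, are the double crossovers. Comparing them with the parentals, only the l allele has switched, so l is the middle locus and the order is t – l – py.
Crossovers in the t–l interval produce the single-crossover classes l+ py+ t and l py t+ (45 + 52 = 97) plus the double crossovers (7).
RF(t–l) = (97 + 7) / 1200 = 104/1200 = 0.0867 → 8.7 m.u.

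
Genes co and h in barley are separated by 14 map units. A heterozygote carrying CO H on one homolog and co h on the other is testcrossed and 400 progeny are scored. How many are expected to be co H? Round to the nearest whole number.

28

A map distance of 14 map units corresponds to a recombination frequency of 0.140.
The F1 is CO H / co h, so co H is a recombinant gamete class with expected frequency r/2 = 0.140/2 = 0.0700.
Expected number = 0.0700 × 400 = 28.00 ≈ 28.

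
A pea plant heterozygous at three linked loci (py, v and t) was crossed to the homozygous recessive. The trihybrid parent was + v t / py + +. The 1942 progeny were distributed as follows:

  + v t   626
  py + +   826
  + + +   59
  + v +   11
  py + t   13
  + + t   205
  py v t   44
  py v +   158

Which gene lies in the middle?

The two rarest classes, + v + and py + t, are the double crossovers. Comparing them with the parentals, only the t allele has switched, so t is the middle locus and the order is v – t – py.

t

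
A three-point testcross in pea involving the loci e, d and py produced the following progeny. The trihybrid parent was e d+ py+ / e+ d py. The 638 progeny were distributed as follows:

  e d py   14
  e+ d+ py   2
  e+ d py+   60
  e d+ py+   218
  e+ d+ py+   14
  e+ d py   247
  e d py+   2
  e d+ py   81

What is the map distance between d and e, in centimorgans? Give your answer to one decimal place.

5.0 centimorgans

The two rarest classes, e d py+ and e+ d+ py, are the double crossovers. Comparing them with the parentals, only the d allele has switched, so d is the middle locus and the order is e – d – py.
Crossovers in the e–d interval produce the single-crossover classes e+ d+ py+ and e d py (14 + 14 = 28) plus the double crossovers (4).
RF(e–d) = (28 + 4) / 638 = 32/638 = 0.0502 → 5.0 centimorgans.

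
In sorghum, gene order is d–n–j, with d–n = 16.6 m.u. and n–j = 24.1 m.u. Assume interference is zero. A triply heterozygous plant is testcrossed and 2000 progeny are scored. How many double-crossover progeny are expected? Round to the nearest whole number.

Map distances give recombination frequencies of 0.166 and 0.241 for the two intervals.
With no interference, expected double-crossover frequency = 0.166 × 0.241 = 0.04001.
Expected number = 0.04001 × 2000 = 80.01 ≈ 80.

80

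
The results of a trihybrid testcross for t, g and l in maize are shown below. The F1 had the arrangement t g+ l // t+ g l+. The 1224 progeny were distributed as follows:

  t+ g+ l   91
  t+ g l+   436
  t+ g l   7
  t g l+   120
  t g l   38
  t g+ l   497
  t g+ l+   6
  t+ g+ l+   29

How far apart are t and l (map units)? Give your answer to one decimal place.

The two rarest classes, t g+ l+ and t+ g l, are the double crossovers. Comparing them with the parentals, only the l allele has switched, so l is the middle locus and the order is g – l – t.
Crossovers in the l–t interval produce the single-crossover classes t+ g+ l and t g l+ (91 + 120 = 211) plus the double crossovers (13).
RF(l–t) = (211 + 13) / 1224 = 224/1224 = 0.1830 → 18.3 map units.

18.3 map units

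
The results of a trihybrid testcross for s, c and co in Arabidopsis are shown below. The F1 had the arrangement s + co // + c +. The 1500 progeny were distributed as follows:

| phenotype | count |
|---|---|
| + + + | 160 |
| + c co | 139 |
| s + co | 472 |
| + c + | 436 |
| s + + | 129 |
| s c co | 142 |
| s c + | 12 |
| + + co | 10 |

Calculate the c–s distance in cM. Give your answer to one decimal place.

21.6 cM

The two rarest classes, + + co and s c +, are the double crossovers. Comparing them with the parentals, only the s allele has switched, so s is the middle locus and the order is c – s – co.
Crossovers in the c–s interval produce the single-crossover classes s c co and + + + (142 + 160 = 302) plus the double crossovers (22).
RF(c–s) = (302 + 22) / 1500 = 324/1500 = 0.2160 → 21.6 cM.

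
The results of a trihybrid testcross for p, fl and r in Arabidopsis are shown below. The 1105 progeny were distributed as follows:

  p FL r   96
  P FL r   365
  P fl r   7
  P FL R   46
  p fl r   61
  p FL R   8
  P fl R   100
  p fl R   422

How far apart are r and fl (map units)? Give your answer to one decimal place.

11.0 map units

The two most frequent reciprocal classes, P FL r and p fl R, are the parental types, so the F1 was P FL r / p fl R.
The two rarest classes, P fl r and p FL R, are the double crossovers. Comparing them with the parentals, only the fl allele has switched, so fl is the middle locus and the order is p – fl – r.
Crossovers in the fl–r interval produce the single-crossover classes P FL R and p fl r (46 + 61 = 107) plus the double crossovers (15).
RF(fl–r) = (107 + 15) / 1105 = 122/1105 = 0.1104 → 11.0 map units.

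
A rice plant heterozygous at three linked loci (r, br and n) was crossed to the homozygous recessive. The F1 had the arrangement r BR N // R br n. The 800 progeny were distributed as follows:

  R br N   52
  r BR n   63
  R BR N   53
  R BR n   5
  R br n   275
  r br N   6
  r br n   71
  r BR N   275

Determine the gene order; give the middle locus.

br

The two rarest classes, r br N and R BR n, are the double crossovers. Comparing them with the parentals, only the br allele has switched, so br is the middle locus and the order is n – br – r.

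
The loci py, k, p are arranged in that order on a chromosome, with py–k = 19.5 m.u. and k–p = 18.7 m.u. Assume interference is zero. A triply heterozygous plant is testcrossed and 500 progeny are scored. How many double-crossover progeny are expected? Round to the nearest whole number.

Map distances give recombination frequencies of 0.195 and 0.187 for the two intervals.
With no interference, expected double-crossover frequency = 0.195 × 0.187 = 0.03647.
Expected number = 0.03647 × 500 = 18.23 ≈ 18.

18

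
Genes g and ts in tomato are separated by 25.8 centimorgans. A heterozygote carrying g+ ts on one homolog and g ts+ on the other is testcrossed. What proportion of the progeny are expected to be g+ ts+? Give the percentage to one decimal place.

A map distance of 25.8 centimorgans corresponds to a recombination frequency of 0.258.
The F1 is g+ ts / g ts+, so g+ ts+ is a recombinant gamete class with expected frequency r/2 = 0.258/2 = 0.1290.
That is 0.1290 = 12.9% of the progeny.

12.9%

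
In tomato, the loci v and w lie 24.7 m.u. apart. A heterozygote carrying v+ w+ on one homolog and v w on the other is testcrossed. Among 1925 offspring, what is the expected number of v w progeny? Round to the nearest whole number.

725

A map distance of 24.7 m.u. corresponds to a recombination frequency of 0.247.
The F1 is v+ w+ / v w, so v w is a parental gamete class with expected frequency (1 − r)/2 = 0.753/2 = 0.3765.
Expected number = 0.3765 × 1925 = 724.76 ≈ 725.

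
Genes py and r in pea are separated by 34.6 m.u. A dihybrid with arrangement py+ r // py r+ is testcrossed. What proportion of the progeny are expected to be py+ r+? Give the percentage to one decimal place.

A map distance of 34.6 m.u. corresponds to a recombination frequency of 0.346.
The F1 is py+ r / py r+, so py+ r+ is a recombinant gamete class with expected frequency r/2 = 0.346/2 = 0.1730.
That is 0.1730 = 17.3% of the progeny.

17.3%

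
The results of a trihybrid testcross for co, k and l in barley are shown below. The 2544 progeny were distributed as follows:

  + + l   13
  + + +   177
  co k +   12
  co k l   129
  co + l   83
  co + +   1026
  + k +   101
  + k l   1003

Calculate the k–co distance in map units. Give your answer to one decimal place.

13.0 map units

The two most frequent reciprocal classes, + k l and co + +, are the parental types, so the F1 was + k l / co + +.
The two rarest classes, + + l and co k +, are the double crossovers. Comparing them with the parentals, only the k allele has switched, so k is the middle locus and the order is co – k – l.
Crossovers in the co–k interval produce the single-crossover classes co k l and + + + (129 + 177 = 306) plus the double crossovers (25).
RF(co–k) = (306 + 25) / 2544 = 331/2544 = 0.1301 → 13.0 map units.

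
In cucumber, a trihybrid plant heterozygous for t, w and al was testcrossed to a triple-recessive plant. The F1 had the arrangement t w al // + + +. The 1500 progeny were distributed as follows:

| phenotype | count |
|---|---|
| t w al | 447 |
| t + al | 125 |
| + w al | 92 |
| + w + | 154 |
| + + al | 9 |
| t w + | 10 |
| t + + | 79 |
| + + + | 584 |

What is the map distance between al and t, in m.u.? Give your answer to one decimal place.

12.7 m.u.

The two rarest classes, t w + and + + al, are the double crossovers. Comparing them with the parentals, only the al allele has switched, so al is the middle locus and the order is t – al – w.
Crossovers in the t–al interval produce the single-crossover classes + w al and t + + (92 + 79 = 171) plus the double crossovers (19).
RF(t–al) = (171 + 19) / 1500 = 190/1500 = 0.1267 → 12.7 m.u.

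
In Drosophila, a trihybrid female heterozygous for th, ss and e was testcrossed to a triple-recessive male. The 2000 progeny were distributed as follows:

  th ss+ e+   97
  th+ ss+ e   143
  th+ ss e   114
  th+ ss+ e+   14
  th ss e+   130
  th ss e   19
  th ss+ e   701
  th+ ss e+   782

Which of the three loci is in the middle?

ss

The two most frequent reciprocal classes, th+ ss e+ and th ss+ e, are the parental types, so the F1 was th+ ss e+ / th ss+ e.
The two rarest classes, th+ ss+ e+ and th ss e, are the double crossovers. Comparing them with the parentals, only the ss allele has switched, so ss is the middle locus and the order is e – ss – th.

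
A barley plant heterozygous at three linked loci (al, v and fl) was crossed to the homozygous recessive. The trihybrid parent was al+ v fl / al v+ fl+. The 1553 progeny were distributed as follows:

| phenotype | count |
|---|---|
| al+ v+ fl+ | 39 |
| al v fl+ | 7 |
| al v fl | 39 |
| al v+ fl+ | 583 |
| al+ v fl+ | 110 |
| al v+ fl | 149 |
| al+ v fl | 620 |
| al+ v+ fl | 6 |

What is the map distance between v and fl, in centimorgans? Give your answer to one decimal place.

The two rarest classes, al+ v+ fl and al v fl+, are the double crossovers. Comparing them with the parentals, only the v allele has switched, so v is the middle locus and the order is al – v – fl.
Crossovers in the v–fl interval produce the single-crossover classes al+ v fl+ and al v+ fl (110 + 149 = 259) plus the double crossovers (13).
RF(v–fl) = (259 + 13) / 1553 = 272/1553 = 0.1751 → 17.5 centimorgans.

17.5 centimorgans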